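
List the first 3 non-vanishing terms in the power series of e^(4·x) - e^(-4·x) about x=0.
256·x^5/15 + 64·x^3/3 + 8·x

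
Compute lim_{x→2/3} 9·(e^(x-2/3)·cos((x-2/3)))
Direct substitution at x = 2/3 gives 9.

Final answer: 9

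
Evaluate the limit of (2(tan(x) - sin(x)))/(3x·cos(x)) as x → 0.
Both numerator and denominator → 0 as x → 0; this is a 0/0 indeterminate form.
Expand each to leading order near x = 0: numerator ~ x^3, denominator ~ 3·x.
The limit of the ratio is 0.

Final answer: 0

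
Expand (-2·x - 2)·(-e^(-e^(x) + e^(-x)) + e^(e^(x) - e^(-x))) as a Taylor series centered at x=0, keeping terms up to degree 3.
-20·x^3/3 - 8·x^2 - 8·x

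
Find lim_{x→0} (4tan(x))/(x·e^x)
Both numerator and denominator → 0 as x → 0; this is a 0/0 indeterminate form.
Expand each to leading order near x = 0: numerator ~ 4·x, denominator ~ x.
The limit of the ratio is 4.

Final answer: 4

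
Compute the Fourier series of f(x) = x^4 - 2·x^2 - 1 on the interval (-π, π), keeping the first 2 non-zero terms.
(56 - 8·π^2)·cos(x) - 2·π^2/3 - 1 + π^4/5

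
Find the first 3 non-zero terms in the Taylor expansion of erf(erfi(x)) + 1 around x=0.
x^3·(-16/(3·π^2) + 4/(3·π)) + 4·x/π + 1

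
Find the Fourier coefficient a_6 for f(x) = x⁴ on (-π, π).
a_6 = (1/π) ∫_{-π}^{π} f(x)·cos(6x) dx.
Evaluate the integral (use parity and integration by parts as needed): a_6 = -1/27 + 2·π^2/9.

Final answer: -1/27 + 2·π^2/9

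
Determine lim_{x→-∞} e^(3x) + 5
Evaluate the dominant behaviour as x → -∞; each term tends to a finite value or vanishes.
Limit = 5.

Final answer: 5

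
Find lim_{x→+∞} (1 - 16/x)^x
As x → +∞: this is the defining limit (1 - 16/x)^x → e^(-16).
Limit = e^(-16).

Final answer: e^(-16)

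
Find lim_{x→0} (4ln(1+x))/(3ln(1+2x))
Both numerator and denominator → 0 as x → 0; this is a 0/0 indeterminate form.
Expand each to leading order near x = 0: numerator ~ 4·x, denominator ~ 6·x.
The limit of the ratio is 2/3.

Final answer: 2/3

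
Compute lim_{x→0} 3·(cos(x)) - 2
Direct substitution at x = 0 gives 1.

Final answer: 1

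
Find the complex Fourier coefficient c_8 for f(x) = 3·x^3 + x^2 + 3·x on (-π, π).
Compute the real Fourier coefficients first: a_8 = 1/16, b_8 = -3·π^2/4 - 87/128.
Then c_8 = (a_8 − i·b_8)/2 = 1/32 + 87·i/256 + 3·i·π^2/8.

Final answer: 1/32 + 87·i/256 + 3·i·π^2/8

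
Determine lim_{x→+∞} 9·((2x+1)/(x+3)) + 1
Evaluate the dominant behaviour as x → +∞; each term tends to a finite value or vanishes.
Limit = 19.

Final answer: 19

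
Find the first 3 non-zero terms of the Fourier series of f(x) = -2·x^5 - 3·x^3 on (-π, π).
(-444 - 4·π^4 + 74·π^2)·sin(x) + (-7·π^2 + 21/2 + 2·π^4)·sin(2·x) + (-4·π^4/3 - 52/81 + 26·π^2/27)·sin(3·x)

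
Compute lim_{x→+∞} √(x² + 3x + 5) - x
This is an ∞ − ∞ indeterminate form.
Multiply and divide by the conjugate √(x²+3x + 5) + x; the x² terms cancel, leaving (3x + 5)/(√(x²+3x + 5)+x) → 3/2.
Limit = 3/2.

Final answer: 3/2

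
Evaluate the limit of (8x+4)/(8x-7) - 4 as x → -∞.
Evaluate the dominant behaviour as x → -∞; each term tends to a finite value or vanishes.
Limit = -3.

Final answer: -3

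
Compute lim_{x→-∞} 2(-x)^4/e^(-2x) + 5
The quotient is an ∞/∞ indeterminate form as x → -∞.
Compare growth rates of the dominant terms (exponentials ≫ polynomials ≫ logarithms), or apply L'Hôpital's rule; the quotient → 0.
Adding the constant: 0 + 5 = 5. Limit = 5.

Final answer: 5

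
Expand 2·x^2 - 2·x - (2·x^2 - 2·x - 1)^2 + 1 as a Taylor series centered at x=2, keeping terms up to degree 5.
-4 - 30·(x - 2) - 46·(x - 2)^2 - 24·(x - 2)^3 - 4·(x - 2)^4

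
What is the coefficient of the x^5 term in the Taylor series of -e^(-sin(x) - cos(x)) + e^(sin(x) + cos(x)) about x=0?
Expand to order 5: -e^(-sin(x) - cos(x)) + e^(sin(x) + cos(x)) = x^5·(e^(-1)/60 + e/10) + x^4·(-5·e/24 - 5·e^(-1)/24) + x^3·(-e/2 + e^(-1)/2) - x^2·e^(-1) + x·(e^(-1) + e) - e^(-1) + e + O(x^6).
The coefficient of x^5 is e^(-1)/60 + e/10.

Final answer: e^(-1)/60 + e/10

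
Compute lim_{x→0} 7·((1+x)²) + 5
Direct substitution at x = 0 gives 12.

Final answer: 12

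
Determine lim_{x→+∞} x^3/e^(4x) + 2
The quotient is an ∞/∞ indeterminate form as x → +∞.
The exponential denominator e^(4x) dominates the polynomial numerator (e^x ≫ x^3 as x → ∞), so the quotient → 0.
Adding the constant: 0 + 2 = 2. Limit = 2.

Final answer: 2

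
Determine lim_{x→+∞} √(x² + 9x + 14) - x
This is an ∞ − ∞ indeterminate form.
Multiply and divide by the conjugate √(x²+9x + 14) + x; the x² terms cancel, leaving (9x + 14)/(√(x²+9x + 14)+x) → 9/2.
Limit = 9/2.

Final answer: 9/2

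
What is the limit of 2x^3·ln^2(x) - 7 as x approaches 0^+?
The product is a 0·∞ indeterminate form at x → 0⁺.
Rewrite the product as 2·ln^2(x) / x^(-3) and apply L'Hôpital, or use the standard hierarchy x^(-3) ≫ |ln x|^2 as x → 0⁺.
The indeterminate product → 0, so the limit = -7.

Final answer: -7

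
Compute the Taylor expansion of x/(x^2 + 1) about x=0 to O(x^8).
-x^7 + x^5 - x^3 + x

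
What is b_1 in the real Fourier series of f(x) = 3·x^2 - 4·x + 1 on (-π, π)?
b_1 = (1/π) ∫_{-π}^{π} f(x)·sin(1x) dx.
Evaluate the integral (use parity and integration by parts as needed): b_1 = -8.

Final answer: -8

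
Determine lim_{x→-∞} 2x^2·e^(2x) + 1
The product is a 0·∞ indeterminate form at x → -∞.
Rewrite the product as 2x^2 / e^(-2x) (an ∞/∞ form) and apply L'Hôpital, or use the standard hierarchy e^(2|x|) ≫ |x^2| as x → -∞.
The indeterminate product → 0, so the limit = 1.

Final answer: 1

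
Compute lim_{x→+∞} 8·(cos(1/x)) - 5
Evaluate the dominant behaviour as x → +∞; each term tends to a finite value or vanishes.
Limit = 3.

Final answer: 3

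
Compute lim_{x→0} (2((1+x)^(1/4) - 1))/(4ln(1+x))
Both numerator and denominator → 0 as x → 0; this is a 0/0 indeterminate form.
Expand each to leading order near x = 0: numerator ~ x/2, denominator ~ 4·x.
The limit of the ratio is 1/8.

Final answer: 1/8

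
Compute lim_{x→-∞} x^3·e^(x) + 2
The product is a 0·∞ indeterminate form at x → -∞.
Rewrite the product as x^3 / e^(-x) (an ∞/∞ form) and apply L'Hôpital, or use the standard hierarchy e^(|x|) ≫ |x^3| as x → -∞.
The indeterminate product → 0, so the limit = 2.

Final answer: 2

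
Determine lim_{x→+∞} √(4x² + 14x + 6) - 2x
As x → +∞: multiply by the conjugate to get (14x+6)/(√(4x²+14x+6)+2x); the denominator ~ 4x, so the limit is 14/4 = 7/2.
Limit = 7/2.

Final answer: 7/2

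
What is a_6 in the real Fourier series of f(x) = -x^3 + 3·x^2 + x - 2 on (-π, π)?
a_6 = (1/π) ∫_{-π}^{π} f(x)·cos(6x) dx.
Evaluate the integral (use parity and integration by parts as needed): a_6 = 1/3.

Final answer: 1/3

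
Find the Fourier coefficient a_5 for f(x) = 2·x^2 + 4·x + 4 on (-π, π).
a_5 = (1/π) ∫_{-π}^{π} f(x)·cos(5x) dx.
Evaluate the integral (use parity and integration by parts as needed): a_5 = -8/25.

Final answer: -8/25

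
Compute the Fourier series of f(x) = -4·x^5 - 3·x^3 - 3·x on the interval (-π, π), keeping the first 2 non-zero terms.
(-930 - 8·π^4 + 154·π^2)·sin(x) + (-17·π^2 + 57/2 + 4·π^4)·sin(2·x)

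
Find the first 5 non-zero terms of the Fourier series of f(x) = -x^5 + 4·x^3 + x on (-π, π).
(-286 - 2·π^4 + 48·π^2)·sin(x) + (-9·π^2 + 25/2 + π^4)·sin(2·x) + (-2·π^4/3 - 170/81 + 112·π^2/27)·sin(3·x) + (-21·π^2/8 + 31/64 + π^4/2)·sin(4·x) + (-2·π^4/5 - 38/625 + 48·π^2/25)·sin(5·x)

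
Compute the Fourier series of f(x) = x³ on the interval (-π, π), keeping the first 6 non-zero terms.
(-12 + 2·π^2)·sin(x) + (3/2 - π^2)·sin(2·x) + (-4/9 + 2·π^2/3)·sin(3·x) + (3/16 - π^2/2)·sin(4·x) + (-12/125 + 2·π^2/5)·sin(5·x) + (1/18 - π^2/3)·sin(6·x)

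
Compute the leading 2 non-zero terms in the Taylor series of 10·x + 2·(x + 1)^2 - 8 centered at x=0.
14·x - 6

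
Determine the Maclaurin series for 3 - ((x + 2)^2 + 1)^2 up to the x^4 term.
-x^4 - 8·x^3 - 26·x^2 - 40·x - 22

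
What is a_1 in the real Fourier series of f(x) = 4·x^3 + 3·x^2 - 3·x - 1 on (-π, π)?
a_1 = (1/π) ∫_{-π}^{π} f(x)·cos(1x) dx.
Evaluate the integral (use parity and integration by parts as needed): a_1 = -12.

Final answer: -12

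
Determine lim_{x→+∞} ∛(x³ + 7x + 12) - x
This is an ∞ − ∞ indeterminate form.
Multiply by (A² + AB + B²)/(A² + AB + B²) where A = ∛(x³+7x + 12), B = x to use A³ − B³ = (A−B)(A²+AB+B²); the x³ terms cancel, leaving (7x + 12)/(A²+AB+B²) with denominator ~ 3x², so the limit is 0.
Limit = 0.

Final answer: 0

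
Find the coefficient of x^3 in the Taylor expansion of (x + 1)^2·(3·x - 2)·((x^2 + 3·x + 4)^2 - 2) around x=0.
Expand to order 3: (x + 1)^2·(3·x - 2)·((x^2 + 3·x + 4)^2 - 2) = 109·x^3 - 2·x^2 - 62·x - 28 + O(x^4).
The coefficient of x^3 is 109.

Final answer: 109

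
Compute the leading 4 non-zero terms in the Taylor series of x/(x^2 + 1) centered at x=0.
-x^7 + x^5 - x^3 + x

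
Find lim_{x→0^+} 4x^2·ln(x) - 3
The product is a 0·∞ indeterminate form at x → 0⁺.
Rewrite the product as 4·ln(x) / x^(-2) and apply L'Hôpital, or use the standard hierarchy x^(-2) ≫ |ln x| as x → 0⁺.
The indeterminate product → 0, so the limit = -3.

Final answer: -3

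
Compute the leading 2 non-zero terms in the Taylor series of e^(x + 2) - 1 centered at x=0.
x·e^(2) - 1 + e^(2)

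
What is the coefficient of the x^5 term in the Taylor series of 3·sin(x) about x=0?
Expand to order 5: 3·sin(x) = x^5/40 - x^3/2 + 3·x + O(x^6).
The coefficient of x^5 is 1/40.

Final answer: 1/40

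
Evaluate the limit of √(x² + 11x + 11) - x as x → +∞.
This is an ∞ − ∞ indeterminate form.
Multiply and divide by the conjugate √(x²+11x + 11) + x; the x² terms cancel, leaving (11x + 11)/(√(x²+11x + 11)+x) → 11/2.
Limit = 11/2.

Final answer: 11/2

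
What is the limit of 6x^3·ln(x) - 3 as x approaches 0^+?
The product is a 0·∞ indeterminate form at x → 0⁺.
Rewrite the product as 6·ln(x) / x^(-3) and apply L'Hôpital, or use the standard hierarchy x^(-3) ≫ |ln x| as x → 0⁺.
The indeterminate product → 0, so the limit = -3.

Final answer: -3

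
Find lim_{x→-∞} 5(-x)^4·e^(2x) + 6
The product is a 0·∞ indeterminate form at x → -∞.
Rewrite the product as 5(-x)^4 / e^(-2x) (an ∞/∞ form) and apply L'Hôpital, or use the standard hierarchy e^(2|x|) ≫ |(-x)^4| as x → -∞.
The indeterminate product → 0, so the limit = 6.

Final answer: 6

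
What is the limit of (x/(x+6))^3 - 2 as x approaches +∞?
As x → +∞: x/(x+6) = 1/(1 + 6/x) → 1, and the 3rd power of a limit-1 base also → 1; with the additive constant, 1 - 2 = -1.
Limit = -1.

Final answer: -1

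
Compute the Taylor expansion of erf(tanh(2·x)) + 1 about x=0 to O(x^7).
544·x^5/(15·√(π)) - 32·x^3/(3·√(π)) + 4·x/√(π) + 1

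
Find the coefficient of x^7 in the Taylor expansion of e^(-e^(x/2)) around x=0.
-e^(-1)/71680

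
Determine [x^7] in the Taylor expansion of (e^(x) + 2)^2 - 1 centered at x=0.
Expand to order 7: (e^(x) + 2)^2 - 1 = 11·x^7/420 + 17·x^6/180 + 3·x^5/10 + 5·x^4/6 + 2·x^3 + 4·x^2 + 6·x + 8 + O(x^8).
The coefficient of x^7 is 11/420.

Final answer: 11/420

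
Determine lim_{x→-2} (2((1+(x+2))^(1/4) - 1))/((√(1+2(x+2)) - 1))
Both numerator and denominator → 0 as x → -2; this is a 0/0 indeterminate form.
Expand each to leading order near x = -2: numerator ~ (x + 2)/2, denominator ~ (x + 2).
The limit of the ratio is 1/2.

Final answer: 1/2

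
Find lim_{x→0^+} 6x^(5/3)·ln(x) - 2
The product is a 0·∞ indeterminate form at x → 0⁺.
Rewrite the product as 6·ln(x) / x^(-5/3) and apply L'Hôpital, or use the standard hierarchy x^(-5/3) ≫ |ln x| as x → 0⁺.
The indeterminate product → 0, so the limit = -2.

Final answer: -2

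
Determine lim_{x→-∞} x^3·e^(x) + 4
The product is a 0·∞ indeterminate form at x → -∞.
Rewrite the product as x^3 / e^(-x) (an ∞/∞ form) and apply L'Hôpital, or use the standard hierarchy e^(|x|) ≫ |x^3| as x → -∞.
The indeterminate product → 0, so the limit = 4.

Final answer: 4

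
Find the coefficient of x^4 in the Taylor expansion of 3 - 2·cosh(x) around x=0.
Expand to order 4: 3 - 2·cosh(x) = -x^4/12 - x^2 + 1 + O(x^5).
The coefficient of x^4 is -1/12.

Final answer: -1/12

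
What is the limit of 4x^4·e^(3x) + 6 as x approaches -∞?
The product is a 0·∞ indeterminate form at x → -∞.
Rewrite the product as 4x^4 / e^(-3x) (an ∞/∞ form) and apply L'Hôpital, or use the standard hierarchy e^(3|x|) ≫ |x^4| as x → -∞.
The indeterminate product → 0, so the limit = 6.

Final answer: 6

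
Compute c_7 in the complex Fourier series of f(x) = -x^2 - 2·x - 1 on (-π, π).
Compute the real Fourier coefficients first: a_7 = 4/49, b_7 = -4/7.
Then c_7 = (a_7 − i·b_7)/2 = 2/49 + 2·i/7.

Final answer: 2/49 + 2·i/7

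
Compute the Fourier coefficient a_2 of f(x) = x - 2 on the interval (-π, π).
a_2 = (1/π) ∫_{-π}^{π} f(x)·cos(2x) dx.
Evaluate the integral (use parity and integration by parts as needed): a_2 = 0.

Final answer: 0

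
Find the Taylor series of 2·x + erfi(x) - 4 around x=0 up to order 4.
2·x^3/(3·√(π)) + x·(2/√(π) + 2) - 4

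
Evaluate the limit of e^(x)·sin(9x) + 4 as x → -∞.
Evaluate the dominant behaviour as x → -∞; each term tends to a finite value or vanishes.
Limit = 4.

Final answer: 4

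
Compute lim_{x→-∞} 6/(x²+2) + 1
Evaluate the dominant behaviour as x → -∞; each term tends to a finite value or vanishes.
Limit = 1.

Final answer: 1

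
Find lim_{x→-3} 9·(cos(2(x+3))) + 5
Direct substitution at x = -3 gives 14.

Final answer: 14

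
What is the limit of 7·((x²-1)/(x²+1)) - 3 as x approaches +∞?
Evaluate the dominant behaviour as x → +∞; each term tends to a finite value or vanishes.
Limit = 4.

Final answer: 4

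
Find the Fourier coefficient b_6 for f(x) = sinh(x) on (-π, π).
b_6 = (1/π) ∫_{-π}^{π} f(x)·sin(6x) dx.
Evaluate the integral (use parity and integration by parts as needed): b_6 = -12·sinh(π)/(37·π).

Final answer: -12·sinh(π)/(37·π)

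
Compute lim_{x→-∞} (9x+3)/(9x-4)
Evaluate the dominant behaviour as x → -∞; each term tends to a finite value or vanishes.
Limit = 1.

Final answer: 1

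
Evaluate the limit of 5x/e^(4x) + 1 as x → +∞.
The quotient is an ∞/∞ indeterminate form as x → +∞.
The exponential denominator e^(4x) dominates the polynomial numerator (e^x ≫ x as x → ∞), so the quotient → 0.
Adding the constant: 0 + 1 = 1. Limit = 1.

Final answer: 1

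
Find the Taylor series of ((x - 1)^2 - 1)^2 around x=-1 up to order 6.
9 - 24·(x + 1) + 22·(x + 1)^2 - 8·(x + 1)^3 + (x + 1)^4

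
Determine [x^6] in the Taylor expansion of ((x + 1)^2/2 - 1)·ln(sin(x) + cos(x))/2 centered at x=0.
Expand to order 6: ((x + 1)^2/2 - 1)·ln(sin(x) + cos(x))/2 = 31·x^6/90 - x^5/3 + x^4/4 - 5·x^3/12 + 3·x^2/4 - x/4 + O(x^7).
The coefficient of x^6 is 31/90.

Final answer: 31/90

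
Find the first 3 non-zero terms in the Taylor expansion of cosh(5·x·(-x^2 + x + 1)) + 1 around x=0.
25·x^3 + 25·x^2/2 + 2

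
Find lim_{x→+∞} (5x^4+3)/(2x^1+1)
This is an ∞/∞ indeterminate form as x → +∞.
Divide numerator and denominator by x^4 and let the lower-order terms vanish; the numerator's degree 4 exceeds the denominator's degree 1, so the quotient diverges.
Limit = ∞.

Final answer: ∞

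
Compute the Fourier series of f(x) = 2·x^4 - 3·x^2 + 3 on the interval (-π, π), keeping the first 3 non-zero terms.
(108 - 16·π^2)·cos(x) + (-9 + 4·π^2)·cos(2·x) - π^2 + 3 + 2·π^4/5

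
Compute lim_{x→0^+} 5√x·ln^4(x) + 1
The product is a 0·∞ indeterminate form at x → 0⁺.
Rewrite the product as 5·ln^4(x) / x^(-1/2) and apply L'Hôpital, or use the standard hierarchy x^(-1/2) ≫ |ln x|^4 as x → 0⁺.
The indeterminate product → 0, so the limit = 1.

Final answer: 1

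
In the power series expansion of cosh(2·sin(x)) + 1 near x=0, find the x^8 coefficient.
Expand to order 8: cosh(2·sin(x)) + 1 = 2·x^8/45 - 4·x^6/15 + 2·x^2 + 2 + O(x^9).
The coefficient of x^8 is 2/45.

Final answer: 2/45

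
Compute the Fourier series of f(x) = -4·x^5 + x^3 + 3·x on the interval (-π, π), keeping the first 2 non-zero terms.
(-966 - 8·π^4 + 162·π^2)·sin(x) + (-21·π^2 + 57/2 + 4·π^4)·sin(2·x)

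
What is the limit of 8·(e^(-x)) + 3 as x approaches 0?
Direct substitution at x = 0 gives 11.

Final answer: 11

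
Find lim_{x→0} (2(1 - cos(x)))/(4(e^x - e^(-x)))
Both numerator and denominator → 0 as x → 0; this is a 0/0 indeterminate form.
Expand each to leading order near x = 0: numerator ~ x^2, denominator ~ 8·x.
The limit of the ratio is 0.

Final answer: 0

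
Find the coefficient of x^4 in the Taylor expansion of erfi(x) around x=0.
Expand to order 4: erfi(x) = 2·x^3/(3·√(π)) + 2·x/√(π) + O(x^5).
The coefficient of x^4 is 0.

Final answer: 0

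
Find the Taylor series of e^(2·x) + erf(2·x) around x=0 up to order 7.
x^7·(8/315 - 128/(21·√(π))) + 4·x^6/45 + x^5·(4/15 + 32/(5·√(π))) + 2·x^4/3 + x^3·(4/3 - 16/(3·√(π))) + 2·x^2 + x·(2 + 4/√(π)) + 1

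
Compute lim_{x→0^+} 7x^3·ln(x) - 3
The product is a 0·∞ indeterminate form at x → 0⁺.
Rewrite the product as 7·ln(x) / x^(-3) and apply L'Hôpital, or use the standard hierarchy x^(-3) ≫ |ln x| as x → 0⁺.
The indeterminate product → 0, so the limit = -3.

Final answer: -3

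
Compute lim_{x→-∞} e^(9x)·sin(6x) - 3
Evaluate the dominant behaviour as x → -∞; each term tends to a finite value or vanishes.
Limit = -3.

Final answer: -3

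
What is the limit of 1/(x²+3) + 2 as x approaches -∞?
Evaluate the dominant behaviour as x → -∞; each term tends to a finite value or vanishes.
Limit = 2.

Final answer: 2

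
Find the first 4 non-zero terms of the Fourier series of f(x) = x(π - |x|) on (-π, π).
8·sin(x)/π + 8·sin(3·x)/(27·π) + 8·sin(5·x)/(125·π) + 8·sin(7·x)/(343·π)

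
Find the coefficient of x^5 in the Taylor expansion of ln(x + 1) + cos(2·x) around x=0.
Expand to order 5: ln(x + 1) + cos(2·x) = x^5/5 + 5·x^4/12 + x^3/3 - 5·x^2/2 + x + 1 + O(x^6).
The coefficient of x^5 is 1/5.

Final answer: 1/5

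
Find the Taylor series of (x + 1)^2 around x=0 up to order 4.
x^2 + 2·x + 1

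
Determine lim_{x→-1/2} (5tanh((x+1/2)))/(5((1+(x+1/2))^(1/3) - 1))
Both numerator and denominator → 0 as x → -1/2; this is a 0/0 indeterminate form.
Expand each to leading order near x = -1/2: numerator ~ 5·(x + 1/2), denominator ~ 5·(x + 1/2)/3.
The limit of the ratio is 3.

Final answer: 3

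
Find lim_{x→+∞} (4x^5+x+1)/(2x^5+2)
This is an ∞/∞ indeterminate form as x → +∞.
Divide numerator and denominator by x^5 and let the lower-order terms vanish; the leading terms give 4/2 = 2.
Limit = 2.

Final answer: 2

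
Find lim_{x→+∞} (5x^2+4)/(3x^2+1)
This is an ∞/∞ indeterminate form as x → +∞.
Divide numerator and denominator by x^2 and let the lower-order terms vanish; the leading terms give 5/3.
Limit = 5/3.

Final answer: 5/3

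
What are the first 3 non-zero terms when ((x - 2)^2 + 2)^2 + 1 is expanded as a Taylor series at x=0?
28·x^2 - 48·x + 37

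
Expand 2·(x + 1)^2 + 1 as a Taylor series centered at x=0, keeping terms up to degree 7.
2·x^2 + 4·x + 3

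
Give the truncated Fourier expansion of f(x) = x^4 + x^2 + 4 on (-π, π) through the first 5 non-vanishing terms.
(44 - 8·π^2)·cos(x) + (-2 + 2·π^2)·cos(2·x) + (4/27 - 8·π^2/9)·cos(3·x) + (1/16 + π^2/2)·cos(4·x) + π^2/3 + 4 + π^4/5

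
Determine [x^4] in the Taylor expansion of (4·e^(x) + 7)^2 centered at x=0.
Expand to order 4: (4·e^(x) + 7)^2 = 13·x^4 + 92·x^3/3 + 60·x^2 + 88·x + 121 + O(x^5).
The coefficient of x^4 is 13.

Final answer: 13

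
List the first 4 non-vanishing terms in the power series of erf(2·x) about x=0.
-128·x^7/(21·√(π)) + 32·x^5/(5·√(π)) - 16·x^3/(3·√(π)) + 4·x/√(π)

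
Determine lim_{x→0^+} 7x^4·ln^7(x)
This is a 0·∞ indeterminate form at x → 0⁺.
Rewrite the product as 7·ln^7(x) / x^(-4) and apply L'Hôpital, or use the standard hierarchy x^(-4) ≫ |ln x|^7 as x → 0⁺.
The indeterminate product → 0, so the limit = 0.

Final answer: 0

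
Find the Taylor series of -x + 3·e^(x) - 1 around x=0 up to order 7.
x^7/1680 + x^6/240 + x^5/40 + x^4/8 + x^3/2 + 3·x^2/2 + 2·x + 2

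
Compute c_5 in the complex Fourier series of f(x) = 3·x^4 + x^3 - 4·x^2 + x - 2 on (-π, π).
Compute the real Fourier coefficients first: a_5 = 544/625 - 24·π^2/25, b_5 = 38/125 + 2·π^2/5.
Then c_5 = (a_5 − i·b_5)/2 = -12·π^2/25 + 272/625 - i·π^2/5 - 19·i/125.

Final answer: -12·π^2/25 + 272/625 - i·π^2/5 - 19·i/125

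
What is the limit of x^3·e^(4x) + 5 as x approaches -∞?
The product is a 0·∞ indeterminate form at x → -∞.
Rewrite the product as x^3 / e^(-4x) (an ∞/∞ form) and apply L'Hôpital, or use the standard hierarchy e^(4|x|) ≫ |x^3| as x → -∞.
The indeterminate product → 0, so the limit = 5.

Final answer: 5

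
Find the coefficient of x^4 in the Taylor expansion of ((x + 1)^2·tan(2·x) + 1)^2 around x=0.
Expand to order 4: ((x + 1)^2·tan(2·x) + 1)^2 = 136·x^4/3 + 76·x^3/3 + 12·x^2 + 4·x + 1 + O(x^5).
The coefficient of x^4 is 136/3.

Final answer: 136/3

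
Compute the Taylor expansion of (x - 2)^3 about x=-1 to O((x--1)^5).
-27 + 27·(x + 1) - 9·(x + 1)^2 + (x + 1)^3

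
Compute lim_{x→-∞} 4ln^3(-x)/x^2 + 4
The quotient is an ∞/∞ indeterminate form as x → -∞.
Compare growth rates of the dominant terms (exponentials ≫ polynomials ≫ logarithms), or apply L'Hôpital's rule; the quotient → 0.
Adding the constant: 0 + 4 = 4. Limit = 4.

Final answer: 4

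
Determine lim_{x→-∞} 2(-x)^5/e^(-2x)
This is an ∞/∞ indeterminate form as x → -∞.
Compare growth rates of the dominant terms (exponentials ≫ polynomials ≫ logarithms), or apply L'Hôpital's rule; the quotient → 0.
Limit = 0.

Final answer: 0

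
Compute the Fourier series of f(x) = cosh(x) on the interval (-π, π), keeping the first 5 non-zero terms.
-cos(x)·sinh(π)/π + 2·cos(2·x)·sinh(π)/(5·π) - cos(3·x)·sinh(π)/(5·π) + 2·cos(4·x)·sinh(π)/(17·π) + sinh(π)/π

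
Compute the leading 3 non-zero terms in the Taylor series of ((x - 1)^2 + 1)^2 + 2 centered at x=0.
8·x^2 - 8·x + 6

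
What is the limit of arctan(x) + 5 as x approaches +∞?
Evaluate the dominant behaviour as x → +∞; each term tends to a finite value or vanishes.
Limit = π/2 + 5.

Final answer: π/2 + 5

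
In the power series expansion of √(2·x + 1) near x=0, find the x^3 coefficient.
Expand to order 3: √(2·x + 1) = x^3/2 - x^2/2 + x + 1 + O(x^4).
The coefficient of x^3 is 1/2.

Final answer: 1/2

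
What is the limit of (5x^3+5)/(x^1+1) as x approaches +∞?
This is an ∞/∞ indeterminate form as x → +∞.
Divide numerator and denominator by x^3 and let the lower-order terms vanish; the numerator's degree 3 exceeds the denominator's degree 1, so the quotient diverges.
Limit = ∞.

Final answer: ∞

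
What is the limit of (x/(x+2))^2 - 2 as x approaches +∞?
As x → +∞: x/(x+2) = 1/(1 + 2/x) → 1, and the 2nd power of a limit-1 base also → 1; with the additive constant, 1 - 2 = -1.
Limit = -1.

Final answer: -1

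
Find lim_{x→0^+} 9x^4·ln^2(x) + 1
The product is a 0·∞ indeterminate form at x → 0⁺.
Rewrite the product as 9·ln^2(x) / x^(-4) and apply L'Hôpital, or use the standard hierarchy x^(-4) ≫ |ln x|^2 as x → 0⁺.
The indeterminate product → 0, so the limit = 1.

Final answer: 1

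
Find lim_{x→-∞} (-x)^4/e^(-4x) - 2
The quotient is an ∞/∞ indeterminate form as x → -∞.
Compare growth rates of the dominant terms (exponentials ≫ polynomials ≫ logarithms), or apply L'Hôpital's rule; the quotient → 0.
Adding the constant: 0 - 2 = -2. Limit = -2.

Final answer: -2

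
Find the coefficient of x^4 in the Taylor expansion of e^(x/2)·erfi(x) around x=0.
Expand to order 4: e^(x/2)·erfi(x) = 3·x^4/(8·√(π)) + 11·x^3/(12·√(π)) + x^2/√(π) + 2·x/√(π) + O(x^5).
The coefficient of x^4 is 3/(8·√(π)).

Final answer: 3/(8·√(π))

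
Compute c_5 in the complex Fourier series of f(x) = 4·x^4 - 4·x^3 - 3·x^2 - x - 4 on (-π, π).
Compute the real Fourier coefficients first: a_5 = 492/625 - 32·π^2/25, b_5 = -8·π^2/5 - 2/125.
Then c_5 = (a_5 − i·b_5)/2 = -16·π^2/25 + 246/625 + i/125 + 4·i·π^2/5.

Final answer: -16·π^2/25 + 246/625 + i/125 + 4·i·π^2/5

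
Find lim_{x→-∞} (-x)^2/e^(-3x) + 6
The quotient is an ∞/∞ indeterminate form as x → -∞.
Compare growth rates of the dominant terms (exponentials ≫ polynomials ≫ logarithms), or apply L'Hôpital's rule; the quotient → 0.
Adding the constant: 0 + 6 = 6. Limit = 6.

Final answer: 6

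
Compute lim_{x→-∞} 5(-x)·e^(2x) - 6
The product is a 0·∞ indeterminate form at x → -∞.
Rewrite the product as 5(-x) / e^(-2x) (an ∞/∞ form) and apply L'Hôpital, or use the standard hierarchy e^(2|x|) ≫ |(-x)| as x → -∞.
The indeterminate product → 0, so the limit = -6.

Final answer: -6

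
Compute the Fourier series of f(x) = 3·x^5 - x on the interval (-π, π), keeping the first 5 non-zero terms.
(-120·π^2 + 6·π^4 + 718)·sin(x) + (-3·π^4 - 43/2 + 15·π^2)·sin(2·x) + (-40·π^2/9 + 62/27 + 2·π^4)·sin(3·x) + (-3·π^4/2 - 13/64 + 15·π^2/8)·sin(4·x) + (-24·π^2/25 - 106/625 + 6·π^4/5)·sin(5·x)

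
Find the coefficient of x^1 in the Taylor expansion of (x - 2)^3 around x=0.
Expand to order 1: (x - 2)^3 = 12·x - 8 + O(x^2).
The coefficient of x^1 is 12.

Final answer: 12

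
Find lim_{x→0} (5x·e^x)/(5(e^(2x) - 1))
Both numerator and denominator → 0 as x → 0; this is a 0/0 indeterminate form.
Expand each to leading order near x = 0: numerator ~ 5·x, denominator ~ 10·x.
The limit of the ratio is 1/2.

Final answer: 1/2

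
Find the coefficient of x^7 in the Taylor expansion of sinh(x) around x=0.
Expand to order 7: sinh(x) = x^7/5040 + x^5/120 + x^3/6 + x + O(x^8).
The coefficient of x^7 is 1/5040.

Final answer: 1/5040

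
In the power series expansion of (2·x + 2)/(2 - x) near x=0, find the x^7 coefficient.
Expand to order 7: (2·x + 2)/(2 - x) = 3·x^7/128 + 3·x^6/64 + 3·x^5/32 + 3·x^4/16 + 3·x^3/8 + 3·x^2/4 + 3·x/2 + 1 + O(x^8).
The coefficient of x^7 is 3/128.

Final answer: 3/128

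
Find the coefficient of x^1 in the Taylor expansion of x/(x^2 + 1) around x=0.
Expand to order 1: x/(x^2 + 1) = x + O(x^2).
The coefficient of x^1 is 1.

Final answer: 1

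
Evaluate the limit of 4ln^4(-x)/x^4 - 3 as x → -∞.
The quotient is an ∞/∞ indeterminate form as x → -∞.
Compare growth rates of the dominant terms (exponentials ≫ polynomials ≫ logarithms), or apply L'Hôpital's rule; the quotient → 0.
Adding the constant: 0 - 3 = -3. Limit = -3.

Final answer: -3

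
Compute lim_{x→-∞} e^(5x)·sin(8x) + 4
Evaluate the dominant behaviour as x → -∞; each term tends to a finite value or vanishes.
Limit = 4.

Final answer: 4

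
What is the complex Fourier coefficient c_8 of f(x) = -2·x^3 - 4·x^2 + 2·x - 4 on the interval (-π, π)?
Compute the real Fourier coefficients first: a_8 = -1/4, b_8 = -35/64 + π^2/2.
Then c_8 = (a_8 − i·b_8)/2 = -1/8 - i·π^2/4 + 35·i/128.

Final answer: -1/8 - i·π^2/4 + 35·i/128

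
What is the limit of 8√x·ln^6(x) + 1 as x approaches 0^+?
The product is a 0·∞ indeterminate form at x → 0⁺.
Rewrite the product as 8·ln^6(x) / x^(-1/2) and apply L'Hôpital, or use the standard hierarchy x^(-1/2) ≫ |ln x|^6 as x → 0⁺.
The indeterminate product → 0, so the limit = 1.

Final answer: 1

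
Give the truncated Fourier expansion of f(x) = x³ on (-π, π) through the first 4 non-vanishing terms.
(-12 + 2·π^2)·sin(x) + (3/2 - π^2)·sin(2·x) + (-4/9 + 2·π^2/3)·sin(3·x) + (3/16 - π^2/2)·sin(4·x)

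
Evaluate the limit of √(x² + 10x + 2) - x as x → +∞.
As x → +∞: multiply by the conjugate to get (10x+2)/(√(x²+10x+2)+x); the denominator ~ 2x, so the limit is 10/2 = 5.
Limit = 5.

Final answer: 5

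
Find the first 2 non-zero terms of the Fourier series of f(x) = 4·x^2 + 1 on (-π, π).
-16·cos(x) + 1 + 4·π^2/3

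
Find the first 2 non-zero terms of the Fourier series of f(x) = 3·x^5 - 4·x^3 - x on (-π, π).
(-128·π^2 + 6·π^4 + 766)·sin(x) + (-3·π^4 - 55/2 + 19·π^2)·sin(2·x)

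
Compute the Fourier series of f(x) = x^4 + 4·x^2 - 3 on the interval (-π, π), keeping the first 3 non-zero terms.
(32 - 8·π^2)·cos(x) + (1 + 2·π^2)·cos(2·x) - 3 + 4·π^2/3 + π^4/5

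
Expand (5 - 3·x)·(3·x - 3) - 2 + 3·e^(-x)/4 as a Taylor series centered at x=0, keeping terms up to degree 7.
-x^7/6720 + x^6/960 - x^5/160 + x^4/32 - x^3/8 - 69·x^2/8 + 93·x/4 - 65/4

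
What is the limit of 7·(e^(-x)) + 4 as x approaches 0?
Direct substitution at x = 0 gives 11.

Final answer: 11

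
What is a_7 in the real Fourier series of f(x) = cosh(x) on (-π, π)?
a_7 = (1/π) ∫_{-π}^{π} f(x)·cos(7x) dx.
Evaluate the integral (use parity and integration by parts as needed): a_7 = -sinh(π)/(25·π).

Final answer: -sinh(π)/(25·π)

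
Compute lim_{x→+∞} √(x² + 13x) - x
This is an ∞ − ∞ indeterminate form.
Multiply and divide by the conjugate √(x²+13x) + x; the x² terms cancel, leaving (13x)/(√(x²+13x)+x) → 13/2.
Limit = 13/2.

Final answer: 13/2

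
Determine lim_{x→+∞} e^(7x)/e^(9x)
This is an ∞/∞ indeterminate form as x → +∞.
Rewrite e^(7x)/e^(9x) = e^((7−9)x) = e^(-2x); the exponent coefficient is -2 < 0 so e^(-2x) → 0.
Limit = 0.

Final answer: 0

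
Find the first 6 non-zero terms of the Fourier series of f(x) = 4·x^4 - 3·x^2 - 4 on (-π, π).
(204 - 32·π^2)·cos(x) + (-15 + 8·π^2)·cos(2·x) + (100/27 - 32·π^2/9)·cos(3·x) + (-3/2 + 2·π^2)·cos(4·x) + (492/625 - 32·π^2/25)·cos(5·x) - π^2 - 4 + 4·π^4/5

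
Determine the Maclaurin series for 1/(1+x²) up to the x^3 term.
1 - x^2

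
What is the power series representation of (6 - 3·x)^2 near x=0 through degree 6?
9·x^2 - 36·x + 36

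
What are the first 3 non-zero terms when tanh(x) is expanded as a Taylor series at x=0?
2·x^5/15 - x^3/3 + x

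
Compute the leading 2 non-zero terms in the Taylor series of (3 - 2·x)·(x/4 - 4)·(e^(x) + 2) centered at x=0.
57·x/4 - 36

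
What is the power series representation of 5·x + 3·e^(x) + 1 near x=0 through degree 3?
x^3/2 + 3·x^2/2 + 8·x + 4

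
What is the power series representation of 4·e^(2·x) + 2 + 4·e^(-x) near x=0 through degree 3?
14·x^3/3 + 10·x^2 + 4·x + 10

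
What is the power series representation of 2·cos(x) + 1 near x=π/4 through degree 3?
1 + √(2) - √(2)·(x - π/4) - √(2)·(x - π/4)^2/2 + √(2)·(x - π/4)^3/6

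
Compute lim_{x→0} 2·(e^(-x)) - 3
Direct substitution at x = 0 gives -1.

Final answer: -1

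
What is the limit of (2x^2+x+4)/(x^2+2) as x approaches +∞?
This is an ∞/∞ indeterminate form as x → +∞.
Divide numerator and denominator by x^2 and let the lower-order terms vanish; the leading terms give 2/1 = 2.
Limit = 2.

Final answer: 2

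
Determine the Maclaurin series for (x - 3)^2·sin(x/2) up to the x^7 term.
53·x^7/215040 - x^6/640 - 71·x^5/3840 + x^4/8 + 5·x^3/16 - 3·x^2 + 9·x/2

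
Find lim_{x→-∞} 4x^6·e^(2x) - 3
The product is a 0·∞ indeterminate form at x → -∞.
Rewrite the product as 4x^6 / e^(-2x) (an ∞/∞ form) and apply L'Hôpital, or use the standard hierarchy e^(2|x|) ≫ |x^6| as x → -∞.
The indeterminate product → 0, so the limit = -3.

Final answer: -3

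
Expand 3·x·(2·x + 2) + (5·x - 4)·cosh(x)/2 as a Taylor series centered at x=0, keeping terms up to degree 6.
-x^6/360 + 5·x^5/48 - x^4/12 + 5·x^3/4 + 5·x^2 + 17·x/2 - 2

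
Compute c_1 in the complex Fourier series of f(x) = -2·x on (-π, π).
Compute the real Fourier coefficients first: a_1 = 0, b_1 = -4.
Then c_1 = (a_1 − i·b_1)/2 = 2·i.

Final answer: 2·i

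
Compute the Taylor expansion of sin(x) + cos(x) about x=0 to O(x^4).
-x^3/6 - x^2/2 + x + 1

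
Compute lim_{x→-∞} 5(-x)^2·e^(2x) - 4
The product is a 0·∞ indeterminate form at x → -∞.
Rewrite the product as 5(-x)^2 / e^(-2x) (an ∞/∞ form) and apply L'Hôpital, or use the standard hierarchy e^(2|x|) ≫ |(-x)^2| as x → -∞.
The indeterminate product → 0, so the limit = -4.

Final answer: -4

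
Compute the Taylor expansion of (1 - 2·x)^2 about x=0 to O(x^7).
4·x^2 - 4·x + 1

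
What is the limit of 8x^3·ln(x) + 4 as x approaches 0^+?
The product is a 0·∞ indeterminate form at x → 0⁺.
Rewrite the product as 8·ln(x) / x^(-3) and apply L'Hôpital, or use the standard hierarchy x^(-3) ≫ |ln x| as x → 0⁺.
The indeterminate product → 0, so the limit = 4.

Final answer: 4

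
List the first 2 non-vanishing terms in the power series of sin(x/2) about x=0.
-x^3/48 + x/2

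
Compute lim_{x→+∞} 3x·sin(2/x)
As x → +∞: let u = 2/x → 0⁺; then 3·x·sin(2/x) = 3·2·sin(u)/u → 3·2·1 = 6.
Limit = 6.

Final answer: 6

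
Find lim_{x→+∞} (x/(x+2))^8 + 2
As x → +∞: x/(x+2) = 1/(1 + 2/x) → 1, and the 8th power of a limit-1 base also → 1; with the additive constant, 1 + 2 = 3.
Limit = 3.

Final answer: 3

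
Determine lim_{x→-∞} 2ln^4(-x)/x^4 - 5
The quotient is an ∞/∞ indeterminate form as x → -∞.
Compare growth rates of the dominant terms (exponentials ≫ polynomials ≫ logarithms), or apply L'Hôpital's rule; the quotient → 0.
Adding the constant: 0 - 5 = -5. Limit = -5.

Final answer: -5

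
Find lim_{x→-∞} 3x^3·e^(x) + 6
The product is a 0·∞ indeterminate form at x → -∞.
Rewrite the product as 3x^3 / e^(-x) (an ∞/∞ form) and apply L'Hôpital, or use the standard hierarchy e^(|x|) ≫ |x^3| as x → -∞.
The indeterminate product → 0, so the limit = 6.

Final answer: 6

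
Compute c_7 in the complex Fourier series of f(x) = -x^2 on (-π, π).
Compute the real Fourier coefficients first: a_7 = 4/49, b_7 = 0.
Then c_7 = (a_7 − i·b_7)/2 = 2/49.

Final answer: 2/49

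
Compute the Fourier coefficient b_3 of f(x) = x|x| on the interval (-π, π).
b_3 = (1/π) ∫_{-π}^{π} f(x)·sin(3x) dx.
Evaluate the integral (use parity and integration by parts as needed): b_3 = (-8 + 18·π^2)/(27·π).

Final answer: (-8 + 18·π^2)/(27·π)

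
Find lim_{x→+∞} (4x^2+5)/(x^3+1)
This is an ∞/∞ indeterminate form as x → +∞.
Divide numerator and denominator by x^3 and let the lower-order terms vanish; the numerator's degree 2 is below the denominator's degree 3, so the quotient → 0.
Limit = 0.

Final answer: 0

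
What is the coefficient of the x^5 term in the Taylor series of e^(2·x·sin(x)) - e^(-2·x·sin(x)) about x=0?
Expand to order 5: e^(2·x·sin(x)) - e^(-2·x·sin(x)) = -2·x^4/3 + 4·x^2 + O(x^6).
The coefficient of x^5 is 0.

Final answer: 0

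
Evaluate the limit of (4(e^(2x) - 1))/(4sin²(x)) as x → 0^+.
Both numerator and denominator → 0 as x → 0^+; this is a 0/0 indeterminate form.
Expand each to leading order near x = 0: numerator ~ 8·x, denominator ~ 4·x^2.
The limit of the ratio is ∞.

Final answer: ∞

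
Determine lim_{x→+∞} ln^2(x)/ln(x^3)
This is an ∞/∞ indeterminate form as x → +∞.
Write ln(x^3) = 3·ln(x), reducing the quotient to ln(x)/3 → ∞.
Limit = ∞.

Final answer: ∞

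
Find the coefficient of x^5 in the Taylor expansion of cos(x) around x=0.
Expand to order 5: cos(x) = x^4/24 - x^2/2 + 1 + O(x^6).
The coefficient of x^5 is 0.

Final answer: 0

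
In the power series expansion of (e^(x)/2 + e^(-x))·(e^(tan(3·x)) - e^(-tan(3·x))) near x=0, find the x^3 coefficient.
Expand to order 3: (e^(x)/2 + e^(-x))·(e^(tan(3·x)) - e^(-tan(3·x))) = 45·x^3 - 3·x^2 + 9·x + O(x^4).
The coefficient of x^3 is 45.

Final answer: 45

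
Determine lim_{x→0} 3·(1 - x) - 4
Direct substitution at x = 0 gives -1.

Final answer: -1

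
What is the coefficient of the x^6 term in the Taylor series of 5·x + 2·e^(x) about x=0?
Expand to order 6: 5·x + 2·e^(x) = x^6/360 + x^5/60 + x^4/12 + x^3/3 + x^2 + 7·x + 2 + O(x^7).
The coefficient of x^6 is 1/360.

Final answer: 1/360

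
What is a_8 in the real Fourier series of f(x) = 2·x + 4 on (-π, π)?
a_8 = (1/π) ∫_{-π}^{π} f(x)·cos(8x) dx.
Evaluate the integral (use parity and integration by parts as needed): a_8 = 0.

Final answer: 0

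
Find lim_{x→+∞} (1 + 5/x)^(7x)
As x → +∞: write (1 + 5/x)^(7x) = ((1 + 5/x)^x)^7 → (e^5)^7 = e^35.
Limit = e^(35).

Final answer: e^(35)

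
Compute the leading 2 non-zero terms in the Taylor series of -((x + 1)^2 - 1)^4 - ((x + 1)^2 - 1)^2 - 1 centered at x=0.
-4·x^2 - 1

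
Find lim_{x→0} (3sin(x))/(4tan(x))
Both numerator and denominator → 0 as x → 0; this is a 0/0 indeterminate form.
Expand each to leading order near x = 0: numerator ~ 3·x, denominator ~ 4·x.
The limit of the ratio is 3/4.

Final answer: 3/4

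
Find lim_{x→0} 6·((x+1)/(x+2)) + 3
Direct substitution at x = 0 gives 6.

Final answer: 6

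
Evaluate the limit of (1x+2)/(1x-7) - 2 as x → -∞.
Evaluate the dominant behaviour as x → -∞; each term tends to a finite value or vanishes.
Limit = -1.

Final answer: -1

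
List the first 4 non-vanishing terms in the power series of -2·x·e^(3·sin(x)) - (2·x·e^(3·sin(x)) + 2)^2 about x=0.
-69·x^3 - 34·x^2 - 10·x - 4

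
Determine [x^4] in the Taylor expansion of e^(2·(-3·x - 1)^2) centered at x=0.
Expand to order 4: e^(2·(-3·x - 1)^2) = 2322·x^4·e^(2) + 504·x^3·e^(2) + 90·x^2·e^(2) + 12·x·e^(2) + e^(2) + O(x^5).
The coefficient of x^4 is 2322·e^(2).

Final answer: 2322·e^(2)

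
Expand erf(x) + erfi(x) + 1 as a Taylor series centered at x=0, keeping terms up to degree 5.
2·x^5/(5·√(π)) + 4·x/√(π) + 1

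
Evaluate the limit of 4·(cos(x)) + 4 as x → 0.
Direct substitution at x = 0 gives 8.

Final answer: 8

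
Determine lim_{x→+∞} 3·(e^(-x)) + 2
Evaluate the dominant behaviour as x → +∞; each term tends to a finite value or vanishes.
Limit = 2.

Final answer: 2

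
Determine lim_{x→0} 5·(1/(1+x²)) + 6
Direct substitution at x = 0 gives 11.

Final answer: 11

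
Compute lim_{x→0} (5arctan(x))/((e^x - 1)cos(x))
Both numerator and denominator → 0 as x → 0; this is a 0/0 indeterminate form.
Expand each to leading order near x = 0: numerator ~ 5·x, denominator ~ x.
The limit of the ratio is 5.

Final answer: 5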